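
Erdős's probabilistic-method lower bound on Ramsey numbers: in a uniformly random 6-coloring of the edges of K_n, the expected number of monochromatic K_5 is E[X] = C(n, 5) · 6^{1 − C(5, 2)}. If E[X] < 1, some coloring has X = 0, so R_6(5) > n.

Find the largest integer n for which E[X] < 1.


We need C(n, 5) · 6^{1 − 10} < 1, i.e. C(n, 5) < 6^{10 − 1} = 10077696.
Check values of n near the boundary:
  n = 64: C(64, 5) = 7624512; 7624512 < 10077696? YES
  n = 65: C(65, 5) = 8259888; 8259888 < 10077696? YES
  n = 66: C(66, 5) = 8936928; 8936928 < 10077696? YES
  n = 67: C(67, 5) = 9657648; 9657648 < 10077696? YES
  n = 68: C(68, 5) = 10424128; 10424128 < 10077696? NO
  n = 69: C(69, 5) = 11238513; 11238513 < 10077696? NO
  n = 70: C(70, 5) = 12103014; 12103014 < 10077696? NO
The largest n with C(n, 5) < 10077696 is n = 67 (where E[X] = 67067/69984 ≈ 0.9583). Hence R_6(5) > 67, i.e. R_6(5) ≥ 68.

Largest n = 67; hence R_6(5) > 67.


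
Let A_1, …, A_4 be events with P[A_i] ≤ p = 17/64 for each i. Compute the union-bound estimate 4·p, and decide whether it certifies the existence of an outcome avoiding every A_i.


Union bound: P[∪_{i=1}^{4} A_i] ≤ Σ_i P[A_i] ≤ 4·p = 4·(17/64) = 17/16.
Numerically: 17/16 ≈ 1.0625.
Is 17/16 < 1? NO.
Since the bound 17/16 is ≥ 1, the union bound is uninformative here; it does NOT by itself certify existence.

4·p = 17/16 ≈ 1.0625; existence NOT certified by the union bound.


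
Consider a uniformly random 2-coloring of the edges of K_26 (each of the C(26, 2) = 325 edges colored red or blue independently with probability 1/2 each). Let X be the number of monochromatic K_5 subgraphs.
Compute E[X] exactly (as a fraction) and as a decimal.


Let X = Σ_S X_S over the C(26, 5) = 65780 subsets S of size 5, where X_S = 1 if the K_5 on S is monochromatic.
For a fixed S, the K_5 on S has C(5, 2) = 10 edges. P[all 10 edges red] = (1/2)^10, and likewise for blue, so P[monochromatic] = 2·(1/2)^10 = 2^{1 − 10} = 1/512.
By linearity: E[X] = C(26, 5) · 2^{1 − 10} = 65780 · 1/512 = 16445/128.
Numerically: E[X] ≈ 128.47656.

E[X] = C(26,5)·2^(1−C(5,2)) = 16445/128 ≈ 128.47656.


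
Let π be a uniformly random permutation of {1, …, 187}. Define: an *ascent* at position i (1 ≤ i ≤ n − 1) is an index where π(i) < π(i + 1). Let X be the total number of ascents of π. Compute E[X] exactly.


Write X = Σ X_I over i = 1, …, 186, with X_I the indicator of one ascent.
There are 186 indicators.
For each fixed i, the pair (π(i), π(i+1)) is a uniformly random ordered pair of distinct values from {1, …, 187}; by symmetry P[π(i) < π(i+1)] = 1/2.
By linearity: E[X] = 186 · (1/2) = (187 − 1) · (1/2) = 93 ≈ 93.0000.

E[X] = 93 = 93.0000.


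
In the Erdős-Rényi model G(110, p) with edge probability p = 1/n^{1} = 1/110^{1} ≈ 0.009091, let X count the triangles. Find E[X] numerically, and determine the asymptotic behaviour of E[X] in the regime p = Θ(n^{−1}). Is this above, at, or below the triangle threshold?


Number of potential triangles: C(110, 3) = 215820.
Each occurs with probability p³ ≈ (0.009091)³ ≈ 7.513148e-07.
By linearity: E[X] = C(110, 3)·p³ ≈ 215820 · 7.513148e-07 ≈ 0.1621.
Here α = 1, so p = 1/n is exactly at the triangle threshold p ~ 1/n. Asymptotically E[X] → c³/6 = 1³/6 = 1/6 ≈ 0.1667, a bounded constant. In this regime the triangle count is asymptotically Poisson(c³/6).

E[X] ≈ 0.1621; in regime p = Θ(1/n^{1}) E[X] stays bounded (at the triangle threshold p ~ 1/n).


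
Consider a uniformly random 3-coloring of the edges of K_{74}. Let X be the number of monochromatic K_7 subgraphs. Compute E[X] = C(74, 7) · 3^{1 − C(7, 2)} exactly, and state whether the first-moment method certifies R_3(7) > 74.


E[X] = C(74, 7) · 3^{1 − 21} = 1799579064 · 3^{−20} = 1799579064/3486784401.
As a reduced fraction: E[X] = 599859688/1162261467 ≈ 0.51611.
Is E[X] < 1? YES.
Since E[X] < 1, there exists a 3-coloring of K_{74} with no monochromatic K_7; hence R_3(7) > 74.

E[X] = 599859688/1162261467 ≈ 0.51611; E[X] < 1, so R_3(7) > 74.


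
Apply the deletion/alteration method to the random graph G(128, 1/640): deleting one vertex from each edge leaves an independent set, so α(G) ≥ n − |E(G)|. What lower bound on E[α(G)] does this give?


E[|E(G)|] = C(128, 2)·p = 8128 · (1/640) = 127/10.
E[α(G)] ≥ n − E[|E(G)|] = 128 − 127/10 = 1153/10.
Numerically: ≈ 115.300000.
(This is only a lower bound; the true E[α(G)] may be larger.)

E[α(G)] ≥ 1153/10 ≈ 115.300000.


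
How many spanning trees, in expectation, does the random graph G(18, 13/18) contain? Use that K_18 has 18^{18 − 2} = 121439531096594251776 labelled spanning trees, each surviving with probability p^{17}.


K_18 has 18^{18 − 2} = 121439531096594251776 labelled spanning trees.
For each such spanning tree H, let X_H = 1 if all 17 edges of H are present in G. Then P[X_H = 1] = p^{17} = (13/18)^{17} = 8650415919381337933/2185911559738696531968.
By linearity: E[X] = Σ_H E[X_H] = 121439531096594251776 · p^{17} = 121439531096594251776 · 8650415919381337933/2185911559738696531968 = 8650415919381337933/18.
Numerically: E[X] ≈ 4.8058e+17.

E[X] = 121439531096594251776 · (13/18)^{17} = 8650415919381337933/18 ≈ 4.8058e+17.


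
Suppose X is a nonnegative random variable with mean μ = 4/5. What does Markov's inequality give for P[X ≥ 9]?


μ = E[X] = 4/5, a = 9.
Markov: P[X ≥ 9] ≤ μ/a = (4/5)/9 = 4/45.
Numerically: ≈ 0.0889.
(Since a = 9 > μ = 0.8000, the bound 4/45 is < 1 and informative.)

P[X ≥ 9] ≤ 4/45 ≈ 0.0889.


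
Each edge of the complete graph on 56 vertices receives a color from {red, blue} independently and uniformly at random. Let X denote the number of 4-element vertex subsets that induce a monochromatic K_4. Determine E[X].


Let X = Σ_S X_S over the C(56, 4) = 367290 subsets S of size 4, where X_S = 1 if the K_4 on S is monochromatic.
For a fixed S, the K_4 on S has C(4, 2) = 6 edges. P[all 6 edges red] = (1/2)^6, and likewise for blue, so P[monochromatic] = 2·(1/2)^6 = 2^{1 − 6} = 1/32.
By linearity: E[X] = C(56, 4) · 2^{1 − 6} = 367290 · 1/32 = 183645/16.
Numerically: E[X] ≈ 11477.812.

E[X] = C(56,4)·2^(1−C(4,2)) = 183645/16 ≈ 11477.812.


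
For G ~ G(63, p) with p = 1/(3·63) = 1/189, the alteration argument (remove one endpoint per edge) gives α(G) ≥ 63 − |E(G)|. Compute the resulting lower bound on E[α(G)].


E[|E(G)|] = C(63, 2)·p = 1953 · (1/189) = 31/3.
E[α(G)] ≥ n − E[|E(G)|] = 63 − 31/3 = 158/3.
Numerically: ≈ 52.6667.
(This is only a lower bound; the true E[α(G)] may be larger.)

E[α(G)] ≥ 158/3 ≈ 52.6667.


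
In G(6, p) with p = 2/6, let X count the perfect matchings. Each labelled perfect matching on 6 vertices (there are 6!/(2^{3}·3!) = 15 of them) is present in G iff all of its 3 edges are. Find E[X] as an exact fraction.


K_6 has 6!/(2^{3}·3!) = 15 labelled perfect matchings.
For each such perfect matching H, let X_H = 1 if all 3 edges of H are present in G. Then P[X_H = 1] = p^{3} = (1/3)^{3} = 1/27.
By linearity of expectation: E[X] = Σ_H E[X_H] = 15 · p^{3} = 15 · 1/27 = 5/9.
Numerically: E[X] ≈ 0.55556.

E[X] = 15 · (1/3)^{3} = 5/9 ≈ 0.55556.


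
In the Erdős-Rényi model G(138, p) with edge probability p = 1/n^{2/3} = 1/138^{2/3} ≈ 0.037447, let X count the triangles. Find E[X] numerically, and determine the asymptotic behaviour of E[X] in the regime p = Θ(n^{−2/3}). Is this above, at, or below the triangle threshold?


Number of potential triangles: C(138, 3) = 428536.
Each occurs with probability p³ ≈ (0.037447)³ ≈ 5.2509977e-05.
By linearity: E[X] = C(138, 3)·p³ ≈ 428536 · 5.2509977e-05 ≈ 22.50242.
Since α = 2/3 < 1, p = c/n^{2/3} ≫ 1/n is above the triangle threshold p ~ 1/n. Asymptotically E[X] ~ (c³/6)·n^{3(1−α)} = (1³/6)·n^{1} → ∞; triangles are abundant w.h.p.

E[X] ≈ 22.50242; in regime p = Θ(1/n^{2/3}) E[X] diverges (above the triangle threshold p ~ 1/n).


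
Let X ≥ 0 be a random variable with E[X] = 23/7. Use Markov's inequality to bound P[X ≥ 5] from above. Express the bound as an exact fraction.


μ = E[X] = 23/7, a = 5.
Markov: P[X ≥ 5] ≤ μ/a = (23/7)/5 = 23/35.
Numerically: ≈ 0.657143.
(Since a = 5 > μ = 3.285714, the bound 23/35 is < 1 and informative.)

P[X ≥ 5] ≤ 23/35 ≈ 0.657143.


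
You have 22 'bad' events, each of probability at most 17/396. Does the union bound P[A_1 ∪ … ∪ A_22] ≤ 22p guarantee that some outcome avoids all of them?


Union bound: P[∪_{i=1}^{22} A_i] ≤ Σ_i P[A_i] ≤ 22·p = 22·(17/396) = 17/18.
Numerically: 17/18 ≈ 0.9444.
Is 17/18 < 1? YES.
Since P[∪ A_i] ≤ 17/18 < 1, the complement has P[∩ A_i^c] ≥ 1 − 17/18 = 1/18 > 0, so some outcome avoids every A_i.

22·p = 17/18 ≈ 0.9444; existence CERTIFIED by the union bound.


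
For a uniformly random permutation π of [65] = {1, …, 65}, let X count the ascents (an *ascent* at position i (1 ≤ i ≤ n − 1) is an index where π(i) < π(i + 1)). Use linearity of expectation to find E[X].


Write X = Σ X_I over i = 1, …, 64, with X_I the indicator of one ascent.
There are 64 indicators.
For each fixed i, the pair (π(i), π(i+1)) is a uniformly random ordered pair of distinct values from {1, …, 65}; by symmetry P[π(i) < π(i+1)] = 1/2.
By linearity: E[X] = 64 · (1/2) = (65 − 1) · (1/2) = 32 ≈ 32.000000.

E[X] = 32 = 32.000000.


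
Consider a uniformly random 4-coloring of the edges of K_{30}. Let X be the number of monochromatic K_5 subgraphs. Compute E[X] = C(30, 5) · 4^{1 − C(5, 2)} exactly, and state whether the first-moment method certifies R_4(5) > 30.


E[X] = C(30, 5) · 4^{1 − 10} = 142506 · 4^{−9} = 142506/262144.
As a reduced fraction: E[X] = 71253/131072 ≈ 0.543617.
Is E[X] < 1? YES.
Since E[X] < 1, there exists a 4-coloring of K_{30} with no monochromatic K_5; hence R_4(5) > 30.

E[X] = 71253/131072 ≈ 0.543617; E[X] < 1, so R_4(5) > 30.


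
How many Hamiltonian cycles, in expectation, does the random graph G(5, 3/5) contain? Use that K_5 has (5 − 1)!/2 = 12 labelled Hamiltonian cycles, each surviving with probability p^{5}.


K_5 has (5 − 1)!/2 = 12 labelled Hamiltonian cycles.
For each such Hamiltonian cycle H, let X_H = 1 if all 5 edges of H are present in G. Then P[X_H = 1] = p^{5} = (3/5)^{5} = 243/3125.
Summing the indicators: E[X] = Σ_H E[X_H] = 12 · p^{5} = 12 · 243/3125 = 2916/3125.
Numerically: E[X] ≈ 0.933.

E[X] = 12 · (3/5)^{5} = 2916/3125 ≈ 0.933.


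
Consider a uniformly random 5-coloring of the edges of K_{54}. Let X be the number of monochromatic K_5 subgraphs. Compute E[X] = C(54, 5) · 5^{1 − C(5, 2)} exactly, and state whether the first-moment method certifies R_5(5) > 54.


E[X] = C(54, 5) · 5^{1 − 10} = 3162510 · 5^{−9} = 3162510/1953125.
As a reduced fraction: E[X] = 632502/390625 ≈ 1.619205.
Is E[X] < 1? NO.
Since E[X] ≥ 1, the first-moment bound is inconclusive at n = 54; it does NOT by itself certify R_5(5) > 54.

E[X] = 632502/390625 ≈ 1.619205; E[X] ≥ 1; first-moment method inconclusive here.


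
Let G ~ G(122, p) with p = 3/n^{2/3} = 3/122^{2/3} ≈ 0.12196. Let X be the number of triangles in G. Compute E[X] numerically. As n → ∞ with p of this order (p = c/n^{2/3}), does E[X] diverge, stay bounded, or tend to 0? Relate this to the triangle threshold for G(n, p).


Number of potential triangles: C(122, 3) = 295240.
Each occurs with probability p³ ≈ (0.12196)³ ≈ 1.8140285e-03.
By linearity: E[X] = C(122, 3)·p³ ≈ 295240 · 1.8140285e-03 ≈ 535.57377.
Since α = 2/3 < 1, p = c/n^{2/3} ≫ 1/n is above the triangle threshold p ~ 1/n. Asymptotically E[X] ~ (c³/6)·n^{3(1−α)} = (3³/6)·n^{1} → ∞; triangles are abundant w.h.p.

E[X] ≈ 535.57377; in regime p = Θ(1/n^{2/3}) E[X] diverges (above the triangle threshold p ~ 1/n).


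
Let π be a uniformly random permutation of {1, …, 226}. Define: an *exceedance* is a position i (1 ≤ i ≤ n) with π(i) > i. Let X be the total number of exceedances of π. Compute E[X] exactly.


Write X = Σ_{i=1}^{226} X_i, where X_i = 1_{π(i) > i}.
For each fixed i, π(i) is uniform over {1, …, 226} (marginal of a uniform permutation), so P[π(i) > i] = (n − i)/n. Summing: Σ_{i=1}^{226} (n − i)/n = (0 + 1 + … + 225)/226 = 226(226 − 1)/(2·226) = (226 − 1)/2.
Hence E[X] = Σ_{i=1}^{226} (226 − i)/226 = 225/2 ≈ 112.500000.

E[X] = 225/2 = 112.500000.


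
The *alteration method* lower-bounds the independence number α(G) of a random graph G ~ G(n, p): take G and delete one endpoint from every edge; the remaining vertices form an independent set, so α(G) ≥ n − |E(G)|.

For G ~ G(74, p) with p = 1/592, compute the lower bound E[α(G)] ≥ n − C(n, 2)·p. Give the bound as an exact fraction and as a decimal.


E[|E(G)|] = C(74, 2)·p = 2701 · (1/592) = 73/16.
E[α(G)] ≥ n − E[|E(G)|] = 74 − 73/16 = 1111/16.
Numerically: ≈ 69.437500.
(This is only a lower bound; the true E[α(G)] may be larger.)

E[α(G)] ≥ 1111/16 ≈ 69.437500.


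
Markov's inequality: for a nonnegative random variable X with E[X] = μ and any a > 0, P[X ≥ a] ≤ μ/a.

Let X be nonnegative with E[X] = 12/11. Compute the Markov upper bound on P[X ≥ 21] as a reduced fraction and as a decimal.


μ = E[X] = 12/11, a = 21.
Markov: P[X ≥ 21] ≤ μ/a = (12/11)/21 = 4/77.
Numerically: ≈ 0.051948.
(Since a = 21 > μ = 1.090909, the bound 4/77 is < 1 and informative.)

P[X ≥ 21] ≤ 4/77 ≈ 0.051948.


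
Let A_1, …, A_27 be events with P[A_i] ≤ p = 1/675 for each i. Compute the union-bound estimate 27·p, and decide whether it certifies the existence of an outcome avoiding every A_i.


Union bound: P[∪_{i=1}^{27} A_i] ≤ Σ_i P[A_i] ≤ 27·p = 27·(1/675) = 1/25.
Numerically: 1/25 ≈ 0.040000.
Is 1/25 < 1? YES.
Since P[∪ A_i] ≤ 1/25 < 1, the complement has P[∩ A_i^c] ≥ 1 − 1/25 = 24/25 > 0, so some outcome avoids every A_i.

27·p = 1/25 ≈ 0.040000; existence CERTIFIED by the union bound.


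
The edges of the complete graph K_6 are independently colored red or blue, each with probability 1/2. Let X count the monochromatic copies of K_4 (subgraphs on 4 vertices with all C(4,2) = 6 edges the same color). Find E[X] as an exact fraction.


Let X = Σ_S X_S over the C(6, 4) = 15 subsets S of size 4, where X_S = 1 if the K_4 on S is monochromatic.
For a fixed S, the K_4 on S has C(4, 2) = 6 edges. P[all 6 edges red] = (1/2)^6, and likewise for blue, so P[monochromatic] = 2·(1/2)^6 = 2^{1 − 6} = 1/32.
By linearity of expectation: E[X] = C(6, 4) · 2^{1 − 6} = 15 · 1/32 = 15/32.
Numerically: E[X] ≈ 0.4688.

E[X] = C(6,4)·2^(1−C(4,2)) = 15/32 ≈ 0.4688.


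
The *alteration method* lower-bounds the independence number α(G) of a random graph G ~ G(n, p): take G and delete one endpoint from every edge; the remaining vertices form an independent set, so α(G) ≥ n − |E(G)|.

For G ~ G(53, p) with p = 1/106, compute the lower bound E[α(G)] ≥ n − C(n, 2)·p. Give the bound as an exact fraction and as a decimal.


E[|E(G)|] = C(53, 2)·p = 1378 · (1/106) = 13.
E[α(G)] ≥ n − E[|E(G)|] = 53 − 13 = 40.
Numerically: ≈ 40.00000.
(This is only a lower bound; the true E[α(G)] may be larger.)

E[α(G)] ≥ 40 ≈ 40.00000.


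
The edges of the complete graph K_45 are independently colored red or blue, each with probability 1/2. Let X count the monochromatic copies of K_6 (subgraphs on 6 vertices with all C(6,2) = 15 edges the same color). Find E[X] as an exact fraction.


Let X = Σ_S X_S over the C(45, 6) = 8145060 subsets S of size 6, where X_S = 1 if the K_6 on S is monochromatic.
For a fixed S, the K_6 on S has C(6, 2) = 15 edges. P[all 15 edges red] = (1/2)^15, and likewise for blue, so P[monochromatic] = 2·(1/2)^15 = 2^{1 − 15} = 1/16384.
By linearity of expectation: E[X] = C(45, 6) · 2^{1 − 15} = 8145060 · 1/16384 = 2036265/4096.
Numerically: E[X] ≈ 497.13501.

E[X] = C(45,6)·2^(1−C(6,2)) = 2036265/4096 ≈ 497.13501.


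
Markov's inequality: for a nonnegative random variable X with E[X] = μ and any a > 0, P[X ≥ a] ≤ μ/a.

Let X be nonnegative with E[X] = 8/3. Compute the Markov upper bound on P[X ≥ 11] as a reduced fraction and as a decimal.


μ = E[X] = 8/3, a = 11.
Markov: P[X ≥ 11] ≤ μ/a = (8/3)/11 = 8/33.
Numerically: ≈ 0.2424.
(Since a = 11 > μ = 2.6667, the bound 8/33 is < 1 and informative.)

P[X ≥ 11] ≤ 8/33 ≈ 0.2424.


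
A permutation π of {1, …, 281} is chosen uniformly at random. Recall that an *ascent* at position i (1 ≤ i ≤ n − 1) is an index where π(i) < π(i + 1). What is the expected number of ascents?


Write X = Σ X_I over i = 1, …, 280, with X_I the indicator of one ascent.
There are 280 indicators.
For each fixed i, the pair (π(i), π(i+1)) is a uniformly random ordered pair of distinct values from {1, …, 281}; by symmetry P[π(i) < π(i+1)] = 1/2.
By linearity: E[X] = 280 · (1/2) = (281 − 1) · (1/2) = 140 ≈ 140.00000.

E[X] = 140 = 140.00000.


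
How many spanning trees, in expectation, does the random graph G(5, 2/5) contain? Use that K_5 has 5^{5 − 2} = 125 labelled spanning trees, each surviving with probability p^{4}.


K_5 has 5^{5 − 2} = 125 labelled spanning trees.
For each such spanning tree H, let X_H = 1 if all 4 edges of H are present in G. Then P[X_H = 1] = p^{4} = (2/5)^{4} = 16/625.
By linearity: E[X] = Σ_H E[X_H] = 125 · p^{4} = 125 · 16/625 = 16/5.
Numerically: E[X] ≈ 3.2.

E[X] = 125 · (2/5)^{4} = 16/5 ≈ 3.2.


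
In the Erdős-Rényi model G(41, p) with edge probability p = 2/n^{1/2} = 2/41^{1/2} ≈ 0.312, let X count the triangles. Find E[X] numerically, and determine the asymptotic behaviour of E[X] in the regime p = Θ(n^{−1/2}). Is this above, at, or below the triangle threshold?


Number of potential triangles: C(41, 3) = 10660.
Each occurs with probability p³ ≈ (0.312)³ ≈ 3.04729e-02.
By linearity: E[X] = C(41, 3)·p³ ≈ 10660 · 3.04729e-02 ≈ 324.841.
Since α = 1/2 < 1, p = c/n^{1/2} ≫ 1/n is above the triangle threshold p ~ 1/n. Asymptotically E[X] ~ (c³/6)·n^{3(1−α)} = (2³/6)·n^{1.5} → ∞; triangles are abundant w.h.p.

E[X] ≈ 324.841; in regime p = Θ(1/n^{1/2}) E[X] diverges (above the triangle threshold p ~ 1/n).


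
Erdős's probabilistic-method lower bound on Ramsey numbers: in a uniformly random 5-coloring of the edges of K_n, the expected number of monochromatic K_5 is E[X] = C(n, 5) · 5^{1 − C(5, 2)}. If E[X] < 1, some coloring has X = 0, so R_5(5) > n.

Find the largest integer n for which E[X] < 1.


We need C(n, 5) · 5^{1 − 10} < 1, i.e. C(n, 5) < 5^{10 − 1} = 1953125.
Check values of n near the boundary:
  n = 44: C(44, 5) = 1086008; 1086008 < 1953125? YES
  n = 45: C(45, 5) = 1221759; 1221759 < 1953125? YES
  n = 46: C(46, 5) = 1370754; 1370754 < 1953125? YES
  n = 47: C(47, 5) = 1533939; 1533939 < 1953125? YES
  n = 48: C(48, 5) = 1712304; 1712304 < 1953125? YES
  n = 49: C(49, 5) = 1906884; 1906884 < 1953125? YES
  n = 50: C(50, 5) = 2118760; 2118760 < 1953125? NO
  n = 51: C(51, 5) = 2349060; 2349060 < 1953125? NO
  n = 52: C(52, 5) = 2598960; 2598960 < 1953125? NO
The largest n with C(n, 5) < 1953125 is n = 49 (where E[X] = 1906884/1953125 ≈ 0.9763). Hence R_5(5) > 49, i.e. R_5(5) ≥ 50.

Largest n = 49; hence R_5(5) > 49.


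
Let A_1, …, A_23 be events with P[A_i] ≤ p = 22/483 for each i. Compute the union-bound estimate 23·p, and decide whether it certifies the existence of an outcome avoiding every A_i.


Union bound: P[∪_{i=1}^{23} A_i] ≤ Σ_i P[A_i] ≤ 23·p = 23·(22/483) = 22/21.
Numerically: 22/21 ≈ 1.0476.
Is 22/21 < 1? NO.
Since the bound 22/21 is ≥ 1, the union bound is uninformative here; it does NOT by itself certify existence.

23·p = 22/21 ≈ 1.0476; existence NOT certified by the union bound.


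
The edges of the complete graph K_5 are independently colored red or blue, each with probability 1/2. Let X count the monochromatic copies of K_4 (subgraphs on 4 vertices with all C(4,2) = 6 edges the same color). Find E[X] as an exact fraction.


Let X = Σ_S X_S over the C(5, 4) = 5 subsets S of size 4, where X_S = 1 if the K_4 on S is monochromatic.
For a fixed S, the K_4 on S has C(4, 2) = 6 edges. P[all 6 edges red] = (1/2)^6, and likewise for blue, so P[monochromatic] = 2·(1/2)^6 = 2^{1 − 6} = 1/32.
By linearity: E[X] = C(5, 4) · 2^{1 − 6} = 5 · 1/32 = 5/32.
Numerically: E[X] ≈ 0.156.

E[X] = C(5,4)·2^(1−C(4,2)) = 5/32 ≈ 0.156.


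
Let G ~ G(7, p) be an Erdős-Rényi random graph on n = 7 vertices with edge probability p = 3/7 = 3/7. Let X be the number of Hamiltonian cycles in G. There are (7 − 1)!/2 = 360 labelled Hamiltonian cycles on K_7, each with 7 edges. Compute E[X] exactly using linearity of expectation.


K_7 has (7 − 1)!/2 = 360 labelled Hamiltonian cycles.
For each such Hamiltonian cycle H, let X_H = 1 if all 7 edges of H are present in G. Then P[X_H = 1] = p^{7} = (3/7)^{7} = 2187/823543.
Summing the indicators: E[X] = Σ_H E[X_H] = 360 · p^{7} = 360 · 2187/823543 = 787320/823543.
Numerically: E[X] ≈ 0.956.

E[X] = 360 · (3/7)^{7} = 787320/823543 ≈ 0.956.


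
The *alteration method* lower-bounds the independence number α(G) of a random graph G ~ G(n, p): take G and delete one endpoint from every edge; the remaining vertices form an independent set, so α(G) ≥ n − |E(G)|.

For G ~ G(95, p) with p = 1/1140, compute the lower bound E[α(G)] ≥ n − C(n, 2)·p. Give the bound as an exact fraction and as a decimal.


E[|E(G)|] = C(95, 2)·p = 4465 · (1/1140) = 47/12.
E[α(G)] ≥ n − E[|E(G)|] = 95 − 47/12 = 1093/12.
Numerically: ≈ 91.083.
(This is only a lower bound; the true E[α(G)] may be larger.)

E[α(G)] ≥ 1093/12 ≈ 91.083.


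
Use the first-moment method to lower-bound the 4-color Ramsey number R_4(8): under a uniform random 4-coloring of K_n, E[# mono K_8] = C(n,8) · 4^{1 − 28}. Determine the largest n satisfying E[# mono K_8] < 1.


We need C(n, 8) · 4^{1 − 28} < 1, i.e. C(n, 8) < 4^{28 − 1} = 18014398509481984.
Check values of n near the boundary:
  n = 407: C(407, 8) = 17424959239309050; 17424959239309050 < 18014398509481984? YES
  n = 408: C(408, 8) = 17773458424095231; 17773458424095231 < 18014398509481984? YES
  n = 409: C(409, 8) = 18128041135797879; 18128041135797879 < 18014398509481984? NO
The largest n with C(n, 8) < 18014398509481984 is n = 408 (where E[X] = 17773458424095231/18014398509481984 ≈ 0.98663). Hence R_4(8) > 408, i.e. R_4(8) ≥ 409.

Largest n = 408; hence R_4(8) > 408.


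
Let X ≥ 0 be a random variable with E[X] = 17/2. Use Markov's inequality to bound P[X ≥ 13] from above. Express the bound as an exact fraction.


μ = E[X] = 17/2, a = 13.
Markov: P[X ≥ 13] ≤ μ/a = (17/2)/13 = 17/26.
Numerically: ≈ 0.6538.
(Since a = 13 > μ = 8.5000, the bound 17/26 is < 1 and informative.)

P[X ≥ 13] ≤ 17/26 ≈ 0.6538.


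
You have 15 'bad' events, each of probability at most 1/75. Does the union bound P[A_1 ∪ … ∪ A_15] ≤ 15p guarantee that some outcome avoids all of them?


Union bound: P[∪_{i=1}^{15} A_i] ≤ Σ_i P[A_i] ≤ 15·p = 15·(1/75) = 1/5.
Numerically: 1/5 ≈ 0.20000.
Is 1/5 < 1? YES.
Since P[∪ A_i] ≤ 1/5 < 1, the complement has P[∩ A_i^c] ≥ 1 − 1/5 = 4/5 > 0, so some outcome avoids every A_i.

15·p = 1/5 ≈ 0.20000; existence CERTIFIED by the union bound.


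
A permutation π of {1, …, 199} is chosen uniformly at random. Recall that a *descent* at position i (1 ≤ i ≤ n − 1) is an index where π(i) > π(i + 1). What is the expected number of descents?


Write X = Σ X_I over i = 1, …, 198, with X_I the indicator of one descent.
There are 198 indicators.
For each fixed i, the pair (π(i), π(i+1)) is a uniformly random ordered pair of distinct values from {1, …, 199}; by symmetry P[π(i) > π(i+1)] = 1/2.
By linearity: E[X] = 198 · (1/2) = (199 − 1) · (1/2) = 99 ≈ 99.000000.

E[X] = 99 = 99.000000.


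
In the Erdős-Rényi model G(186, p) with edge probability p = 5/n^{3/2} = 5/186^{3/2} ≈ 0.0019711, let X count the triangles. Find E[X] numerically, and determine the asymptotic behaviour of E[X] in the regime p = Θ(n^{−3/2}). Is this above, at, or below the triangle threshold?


Number of potential triangles: C(186, 3) = 1055240.
Each occurs with probability p³ ≈ (0.0019711)³ ≈ 7.6577602e-09.
By linearity: E[X] = C(186, 3)·p³ ≈ 1055240 · 7.6577602e-09 ≈ 0.00808.
Since α = 3/2 > 1, p = c/n^{3/2} = o(1/n) is below the triangle threshold p ~ 1/n. Asymptotically E[X] ~ (c³/6)·n^{3(1−α)} = (5³/6)·n^{-1.5} → 0, so by Markov's inequality G has no triangles w.h.p.

E[X] ≈ 0.00808; in regime p = Θ(1/n^{3/2}) E[X] tends to 0 (below the triangle threshold p ~ 1/n).


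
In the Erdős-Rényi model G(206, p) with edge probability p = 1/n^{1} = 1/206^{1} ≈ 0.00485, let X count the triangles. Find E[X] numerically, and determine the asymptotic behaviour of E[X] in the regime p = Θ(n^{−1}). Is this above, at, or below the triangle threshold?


Number of potential triangles: C(206, 3) = 1435820.
Each occurs with probability p³ ≈ (0.00485)³ ≈ 1.14393e-07.
By linearity: E[X] = C(206, 3)·p³ ≈ 1435820 · 1.14393e-07 ≈ 0.164.
Here α = 1, so p = 1/n is exactly at the triangle threshold p ~ 1/n. Asymptotically E[X] → c³/6 = 1³/6 = 1/6 ≈ 0.167, a bounded constant. In this regime the triangle count is asymptotically Poisson(c³/6).

E[X] ≈ 0.164; in regime p = Θ(1/n^{1}) E[X] stays bounded (at the triangle threshold p ~ 1/n).


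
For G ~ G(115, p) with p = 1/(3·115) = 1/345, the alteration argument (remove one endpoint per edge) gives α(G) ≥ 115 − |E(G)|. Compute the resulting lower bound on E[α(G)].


E[|E(G)|] = C(115, 2)·p = 6555 · (1/345) = 19.
E[α(G)] ≥ n − E[|E(G)|] = 115 − 19 = 96.
Numerically: ≈ 96.000.
(This is only a lower bound; the true E[α(G)] may be larger.)

E[α(G)] ≥ 96 ≈ 96.000.


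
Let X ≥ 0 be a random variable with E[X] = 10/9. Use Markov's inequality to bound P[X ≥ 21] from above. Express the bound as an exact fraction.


μ = E[X] = 10/9, a = 21.
Markov: P[X ≥ 21] ≤ μ/a = (10/9)/21 = 10/189.
Numerically: ≈ 0.05291.
(Since a = 21 > μ = 1.11111, the bound 10/189 is < 1 and informative.)

P[X ≥ 21] ≤ 10/189 ≈ 0.05291.


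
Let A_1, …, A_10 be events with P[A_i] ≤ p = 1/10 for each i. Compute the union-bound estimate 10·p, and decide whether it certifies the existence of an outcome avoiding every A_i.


Union bound: P[∪_{i=1}^{10} A_i] ≤ Σ_i P[A_i] ≤ 10·p = 10·(1/10) = 1.
Numerically: 1 ≈ 1.00000.
Is 1 < 1? NO.
Since the bound 1 is ≥ 1, the union bound is uninformative here; it does NOT by itself certify existence.

10·p = 1 ≈ 1.00000; existence NOT certified by the union bound.


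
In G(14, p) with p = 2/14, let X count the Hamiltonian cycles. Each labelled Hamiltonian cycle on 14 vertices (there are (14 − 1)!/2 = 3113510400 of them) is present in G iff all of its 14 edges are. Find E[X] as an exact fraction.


K_14 has (14 − 1)!/2 = 3113510400 labelled Hamiltonian cycles.
For each such Hamiltonian cycle H, let X_H = 1 if all 14 edges of H are present in G. Then P[X_H = 1] = p^{14} = (1/7)^{14} = 1/678223072849.
By linearity of expectation: E[X] = Σ_H E[X_H] = 3113510400 · p^{14} = 3113510400 · 1/678223072849 = 444787200/96889010407.
Numerically: E[X] ≈ 0.00459069.

E[X] = 3113510400 · (1/7)^{14} = 444787200/96889010407 ≈ 0.00459069.


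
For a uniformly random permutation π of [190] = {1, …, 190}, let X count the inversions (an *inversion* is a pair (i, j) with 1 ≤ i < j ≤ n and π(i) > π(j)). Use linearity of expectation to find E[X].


Write X = Σ X_I over the C(190, 2) = 17955 pairs i < j, with X_I the indicator of one inversion.
There are 17955 indicators.
For each fixed pair i < j, the values π(i) and π(j) are two distinct elements of {1, …, 190} in uniformly random order; by symmetry P[π(i) > π(j)] = 1/2.
By linearity: E[X] = 17955 · (1/2) = C(190, 2) · (1/2) = 17955/2 = 17955/2 ≈ 8977.5000.

E[X] = 17955/2 = 8977.5000.


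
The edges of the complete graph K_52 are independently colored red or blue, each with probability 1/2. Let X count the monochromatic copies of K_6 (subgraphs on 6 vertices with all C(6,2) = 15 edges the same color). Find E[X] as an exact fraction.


Let X = Σ_S X_S over the C(52, 6) = 20358520 subsets S of size 6, where X_S = 1 if the K_6 on S is monochromatic.
For a fixed S, the K_6 on S has C(6, 2) = 15 edges. P[all 15 edges red] = (1/2)^15, and likewise for blue, so P[monochromatic] = 2·(1/2)^15 = 2^{1 − 15} = 1/16384.
By linearity of expectation: E[X] = C(52, 6) · 2^{1 − 15} = 20358520 · 1/16384 = 2544815/2048.
Numerically: E[X] ≈ 1242.585.

E[X] = C(52,6)·2^(1−C(6,2)) = 2544815/2048 ≈ 1242.585.


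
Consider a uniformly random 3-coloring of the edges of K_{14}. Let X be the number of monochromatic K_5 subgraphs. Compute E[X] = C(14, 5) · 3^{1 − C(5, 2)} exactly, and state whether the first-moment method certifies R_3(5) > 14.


E[X] = C(14, 5) · 3^{1 − 10} = 2002 · 3^{−9} = 2002/19683.
As a reduced fraction: E[X] = 2002/19683 ≈ 0.1017121.
Is E[X] < 1? YES.
Since E[X] < 1, there exists a 3-coloring of K_{14} with no monochromatic K_5; hence R_3(5) > 14.

E[X] = 2002/19683 ≈ 0.1017121; E[X] < 1, so R_3(5) > 14.


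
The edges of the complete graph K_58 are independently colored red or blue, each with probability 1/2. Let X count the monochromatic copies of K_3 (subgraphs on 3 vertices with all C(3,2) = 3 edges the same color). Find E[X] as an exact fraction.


Let X = Σ_S X_S over the C(58, 3) = 30856 subsets S of size 3, where X_S = 1 if the K_3 on S is monochromatic.
For a fixed S, the K_3 on S has C(3, 2) = 3 edges. P[all 3 edges red] = (1/2)^3, and likewise for blue, so P[monochromatic] = 2·(1/2)^3 = 2^{1 − 3} = 1/4.
By linearity: E[X] = C(58, 3) · 2^{1 − 3} = 30856 · 1/4 = 7714.
Numerically: E[X] ≈ 7714.000.

E[X] = C(58,3)·2^(1−C(3,2)) = 7714 ≈ 7714.000.


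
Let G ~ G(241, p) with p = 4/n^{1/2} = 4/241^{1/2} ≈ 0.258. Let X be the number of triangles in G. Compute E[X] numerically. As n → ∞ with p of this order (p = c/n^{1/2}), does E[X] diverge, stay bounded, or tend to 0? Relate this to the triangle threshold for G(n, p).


Number of potential triangles: C(241, 3) = 2303960.
Each occurs with probability p³ ≈ (0.258)³ ≈ 1.71062e-02.
By linearity: E[X] = C(241, 3)·p³ ≈ 2303960 · 1.71062e-02 ≈ 39412.079.
Since α = 1/2 < 1, p = c/n^{1/2} ≫ 1/n is above the triangle threshold p ~ 1/n. Asymptotically E[X] ~ (c³/6)·n^{3(1−α)} = (4³/6)·n^{1.5} → ∞; triangles are abundant w.h.p.

E[X] ≈ 39412.079; in regime p = Θ(1/n^{1/2}) E[X] diverges (above the triangle threshold p ~ 1/n).


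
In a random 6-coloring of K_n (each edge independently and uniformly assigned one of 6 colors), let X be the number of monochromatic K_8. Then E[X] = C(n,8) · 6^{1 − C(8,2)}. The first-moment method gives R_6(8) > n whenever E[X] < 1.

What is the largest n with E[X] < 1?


We need C(n, 8) · 6^{1 − 28} < 1, i.e. C(n, 8) < 6^{28 − 1} = 1023490369077469249536.
Check values of n near the boundary:
  n = 1591: C(1591, 8) = 1000427749141189953870; 1000427749141189953870 < 1023490369077469249536? YES
  n = 1592: C(1592, 8) = 1005480414540892933435; 1005480414540892933435 < 1023490369077469249536? YES
  n = 1593: C(1593, 8) = 1010555394551193970323; 1010555394551193970323 < 1023490369077469249536? YES
  n = 1594: C(1594, 8) = 1015652773590544255167; 1015652773590544255167 < 1023490369077469249536? YES
  n = 1595: C(1595, 8) = 1020772636343363633895; 1020772636343363633895 < 1023490369077469249536? YES
  n = 1596: C(1596, 8) = 1025915067760710553965; 1025915067760710553965 < 1023490369077469249536? NO
The largest n with C(n, 8) < 1023490369077469249536 is n = 1595 (where E[X] = 113419181815929292655/113721152119718805504 ≈ 0.99734). Hence R_6(8) > 1595, i.e. R_6(8) ≥ 1596.

Largest n = 1595; hence R_6(8) > 1595.


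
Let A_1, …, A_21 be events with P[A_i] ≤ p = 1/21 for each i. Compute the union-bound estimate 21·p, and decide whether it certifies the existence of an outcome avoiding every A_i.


Union bound: P[∪_{i=1}^{21} A_i] ≤ Σ_i P[A_i] ≤ 21·p = 21·(1/21) = 1.
Numerically: 1 ≈ 1.000.
Is 1 < 1? NO.
Since the bound 1 is ≥ 1, the union bound is uninformative here; it does NOT by itself certify existence.

21·p = 1 ≈ 1.000; existence NOT certified by the union bound.


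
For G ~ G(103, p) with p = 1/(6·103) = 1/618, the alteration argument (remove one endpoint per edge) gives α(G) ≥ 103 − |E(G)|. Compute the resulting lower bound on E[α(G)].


E[|E(G)|] = C(103, 2)·p = 5253 · (1/618) = 17/2.
E[α(G)] ≥ n − E[|E(G)|] = 103 − 17/2 = 189/2.
Numerically: ≈ 94.50000.
(This is only a lower bound; the true E[α(G)] may be larger.)

E[α(G)] ≥ 189/2 ≈ 94.50000.


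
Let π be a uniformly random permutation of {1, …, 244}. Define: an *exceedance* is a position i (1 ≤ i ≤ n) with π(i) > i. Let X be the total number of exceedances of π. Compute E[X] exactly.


Write X = Σ_{i=1}^{244} X_i, where X_i = 1_{π(i) > i}.
For each fixed i, π(i) is uniform over {1, …, 244} (marginal of a uniform permutation), so P[π(i) > i] = (n − i)/n. Summing: Σ_{i=1}^{244} (n − i)/n = (0 + 1 + … + 243)/244 = 244(244 − 1)/(2·244) = (244 − 1)/2.
Hence E[X] = Σ_{i=1}^{244} (244 − i)/244 = 243/2 ≈ 121.500000.

E[X] = 243/2 = 121.500000.


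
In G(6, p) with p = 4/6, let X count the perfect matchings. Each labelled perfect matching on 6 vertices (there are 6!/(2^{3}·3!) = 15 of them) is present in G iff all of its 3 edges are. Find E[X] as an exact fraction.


K_6 has 6!/(2^{3}·3!) = 15 labelled perfect matchings.
For each such perfect matching H, let X_H = 1 if all 3 edges of H are present in G. Then P[X_H = 1] = p^{3} = (2/3)^{3} = 8/27.
By linearity: E[X] = Σ_H E[X_H] = 15 · p^{3} = 15 · 8/27 = 40/9.
Numerically: E[X] ≈ 4.44.

E[X] = 15 · (2/3)^{3} = 40/9 ≈ 4.44.


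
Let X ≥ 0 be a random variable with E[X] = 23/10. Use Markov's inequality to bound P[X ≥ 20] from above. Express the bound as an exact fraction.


μ = E[X] = 23/10, a = 20.
Markov: P[X ≥ 20] ≤ μ/a = (23/10)/20 = 23/200.
Numerically: ≈ 0.115.
(Since a = 20 > μ = 2.300, the bound 23/200 is < 1 and informative.)

P[X ≥ 20] ≤ 23/200 ≈ 0.115.


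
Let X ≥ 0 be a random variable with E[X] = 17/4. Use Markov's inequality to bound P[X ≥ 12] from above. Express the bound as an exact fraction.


μ = E[X] = 17/4, a = 12.
Markov: P[X ≥ 12] ≤ μ/a = (17/4)/12 = 17/48.
Numerically: ≈ 0.354.
(Since a = 12 > μ = 4.250, the bound 17/48 is < 1 and informative.)

P[X ≥ 12] ≤ 17/48 ≈ 0.354.


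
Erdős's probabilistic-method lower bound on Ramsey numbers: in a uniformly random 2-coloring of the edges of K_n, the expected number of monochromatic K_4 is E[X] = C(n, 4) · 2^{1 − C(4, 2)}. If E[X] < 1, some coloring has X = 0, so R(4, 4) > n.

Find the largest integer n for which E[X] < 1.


We need C(n, 4) · 2^{1 − 6} < 1, i.e. C(n, 4) < 2^{6 − 1} = 32.
Check values of n near the boundary:
  n = 5: C(5, 4) = 5; 5 < 32? YES
  n = 6: C(6, 4) = 15; 15 < 32? YES
  n = 7: C(7, 4) = 35; 35 < 32? NO
The largest n with C(n, 4) < 32 is n = 6 (where E[X] = 15/32 ≈ 0.46875). Hence R(4, 4) > 6, i.e. R(4, 4) ≥ 7.

Largest n = 6; hence R(4, 4) > 6.


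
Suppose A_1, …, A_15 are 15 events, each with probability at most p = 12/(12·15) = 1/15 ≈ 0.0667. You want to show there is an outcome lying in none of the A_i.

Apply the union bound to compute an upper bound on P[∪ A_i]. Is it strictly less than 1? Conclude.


Union bound: P[∪_{i=1}^{15} A_i] ≤ Σ_i P[A_i] ≤ 15·p = 15·(1/15) = 1.
Numerically: 1 ≈ 1.0000.
Is 1 < 1? NO.
Since the bound 1 is ≥ 1, the union bound is uninformative here; it does NOT by itself certify existence.

15·p = 1 ≈ 1.0000; existence NOT certified by the union bound.


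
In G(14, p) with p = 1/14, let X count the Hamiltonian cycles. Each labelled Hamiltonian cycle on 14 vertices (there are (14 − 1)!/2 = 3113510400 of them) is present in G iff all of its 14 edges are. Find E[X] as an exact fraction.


K_14 has (14 − 1)!/2 = 3113510400 labelled Hamiltonian cycles.
For each such Hamiltonian cycle H, let X_H = 1 if all 14 edges of H are present in G. Then P[X_H = 1] = p^{14} = (1/14)^{14} = 1/11112006825558016.
By linearity of expectation: E[X] = Σ_H E[X_H] = 3113510400 · p^{14} = 3113510400 · 1/11112006825558016 = 868725/3100448333024.
Numerically: E[X] ≈ 2.8019e-07.

E[X] = 3113510400 · (1/14)^{14} = 868725/3100448333024 ≈ 2.8019e-07.


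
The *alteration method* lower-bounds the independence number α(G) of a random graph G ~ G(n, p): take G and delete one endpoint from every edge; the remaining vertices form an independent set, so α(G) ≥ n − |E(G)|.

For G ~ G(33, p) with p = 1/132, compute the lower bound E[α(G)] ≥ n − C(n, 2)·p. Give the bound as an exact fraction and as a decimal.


E[|E(G)|] = C(33, 2)·p = 528 · (1/132) = 4.
E[α(G)] ≥ n − E[|E(G)|] = 33 − 4 = 29.
Numerically: ≈ 29.000000.
(This is only a lower bound; the true E[α(G)] may be larger.)

E[α(G)] ≥ 29 ≈ 29.000000.


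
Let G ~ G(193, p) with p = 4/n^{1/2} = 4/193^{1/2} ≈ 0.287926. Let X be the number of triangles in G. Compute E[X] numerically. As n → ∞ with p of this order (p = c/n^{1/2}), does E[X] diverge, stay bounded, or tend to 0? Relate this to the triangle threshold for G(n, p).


Number of potential triangles: C(193, 3) = 1179616.
Each occurs with probability p³ ≈ (0.287926)³ ≈ 2.38695378e-02.
By linearity: E[X] = C(193, 3)·p³ ≈ 1179616 · 2.38695378e-02 ≈ 28156.888759.
Since α = 1/2 < 1, p = c/n^{1/2} ≫ 1/n is above the triangle threshold p ~ 1/n. Asymptotically E[X] ~ (c³/6)·n^{3(1−α)} = (4³/6)·n^{1.5} → ∞; triangles are abundant w.h.p.

E[X] ≈ 28156.888759; in regime p = Θ(1/n^{1/2}) E[X] diverges (above the triangle threshold p ~ 1/n).


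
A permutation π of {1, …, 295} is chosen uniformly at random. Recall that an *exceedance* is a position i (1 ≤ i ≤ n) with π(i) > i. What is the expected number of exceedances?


Write X = Σ_{i=1}^{295} X_i, where X_i = 1_{π(i) > i}.
For each fixed i, π(i) is uniform over {1, …, 295} (marginal of a uniform permutation), so P[π(i) > i] = (n − i)/n. Summing: Σ_{i=1}^{295} (n − i)/n = (0 + 1 + … + 294)/295 = 295(295 − 1)/(2·295) = (295 − 1)/2.
Hence E[X] = Σ_{i=1}^{295} (295 − i)/295 = 147 ≈ 147.000000.

E[X] = 147 = 147.000000.


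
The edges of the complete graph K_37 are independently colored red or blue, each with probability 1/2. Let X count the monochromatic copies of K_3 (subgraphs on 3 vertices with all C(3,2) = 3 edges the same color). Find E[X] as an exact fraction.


Let X = Σ_S X_S over the C(37, 3) = 7770 subsets S of size 3, where X_S = 1 if the K_3 on S is monochromatic.
For a fixed S, the K_3 on S has C(3, 2) = 3 edges. P[all 3 edges red] = (1/2)^3, and likewise for blue, so P[monochromatic] = 2·(1/2)^3 = 2^{1 − 3} = 1/4.
By linearity: E[X] = C(37, 3) · 2^{1 − 3} = 7770 · 1/4 = 3885/2.
Numerically: E[X] ≈ 1942.50000.

E[X] = C(37,3)·2^(1−C(3,2)) = 3885/2 ≈ 1942.50000.


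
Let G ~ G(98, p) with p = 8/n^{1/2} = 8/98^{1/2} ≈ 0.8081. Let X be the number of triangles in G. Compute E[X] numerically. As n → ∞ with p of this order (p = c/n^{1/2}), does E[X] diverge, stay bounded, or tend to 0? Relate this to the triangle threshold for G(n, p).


Number of potential triangles: C(98, 3) = 152096.
Each occurs with probability p³ ≈ (0.8081)³ ≈ 5.277532e-01.
By linearity: E[X] = C(98, 3)·p³ ≈ 152096 · 5.277532e-01 ≈ 80269.1456.
Since α = 1/2 < 1, p = c/n^{1/2} ≫ 1/n is above the triangle threshold p ~ 1/n. Asymptotically E[X] ~ (c³/6)·n^{3(1−α)} = (8³/6)·n^{1.5} → ∞; triangles are abundant w.h.p.

E[X] ≈ 80269.1456; in regime p = Θ(1/n^{1/2}) E[X] diverges (above the triangle threshold p ~ 1/n).
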